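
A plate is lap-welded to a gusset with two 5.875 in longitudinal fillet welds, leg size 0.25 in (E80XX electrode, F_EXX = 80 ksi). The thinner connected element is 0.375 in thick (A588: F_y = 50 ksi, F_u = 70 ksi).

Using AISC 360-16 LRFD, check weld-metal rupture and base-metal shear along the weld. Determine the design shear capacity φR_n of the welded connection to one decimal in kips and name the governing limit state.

Weld metal: throat = 0.707×0.25 = 0.17675 in, L = 2×5.875 = 11.75 in. φR_n = 0.75 × 0.6 × 80 × 0.17675 × 11.75 = 74.8 kips.
Base metal shear (0.375 in plate): yield φR_n = 1.0×0.6×50×0.375×11.75 = 132.2 kips; rupture φR_n = 0.75×0.6×70×0.375×11.75 = 138.8 kips; take 132.2 kips (yield).
Governing: min(74.8, 132.2) = 74.8 kips → weld metal.

74.8 kips (weld metal governs)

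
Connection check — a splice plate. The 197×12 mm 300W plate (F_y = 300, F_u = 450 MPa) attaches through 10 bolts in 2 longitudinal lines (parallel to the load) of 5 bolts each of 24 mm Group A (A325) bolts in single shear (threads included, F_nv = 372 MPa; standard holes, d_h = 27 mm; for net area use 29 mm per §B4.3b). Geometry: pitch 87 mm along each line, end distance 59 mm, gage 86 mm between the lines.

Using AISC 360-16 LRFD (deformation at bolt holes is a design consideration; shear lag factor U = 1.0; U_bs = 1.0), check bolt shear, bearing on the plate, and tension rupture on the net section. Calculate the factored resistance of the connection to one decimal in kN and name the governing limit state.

Bolt shear: A_b = π(24)²/4 = 452.39 mm². φR_n = 0.75 × 372 × 452.39 × 10 × 1 = 1262.2 kN.
Bearing (12 mm plate, F_u = 450 MPa): end bolts L_c = 59 − 27/2 = 45.5, R_n = min(1.2×45.5×12×450, 2.4×24×12×450) = 294.84 kN/bolt; interior L_c = 87 − 27 = 60, R_n = 311.04 kN/bolt. φR_n = 0.75 × (2×294.84 + 8×311.04) = 2308.5 kN.
Tension rupture (net): A_n = (197 − 2×29)×12 = 1668 mm² (U = 1.0, A_e = A_n). φR_n = 0.75 × 450 × 1668 = 563.0 kN.
Governing: min(1262.2, 2308.5, 563.0) = 563.0 kN → net-section rupture.

563.0 kN (net-section rupture governs)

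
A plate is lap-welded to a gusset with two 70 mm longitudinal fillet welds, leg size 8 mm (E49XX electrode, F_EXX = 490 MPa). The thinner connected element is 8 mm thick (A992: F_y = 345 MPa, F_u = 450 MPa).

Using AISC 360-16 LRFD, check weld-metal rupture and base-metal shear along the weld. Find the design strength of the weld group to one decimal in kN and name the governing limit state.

174.6 kN (weld metal governs)

Weld metal: throat = 0.707×8 = 5.656 mm, L = 2×70 = 140 mm. φR_n = 0.75 × 0.6 × 490 × 5.656 × 140 = 174.6 kN.
Base metal shear (8 mm plate): yield φR_n = 1.0×0.6×345×8×140 = 231.8 kN; rupture φR_n = 0.75×0.6×450×8×140 = 226.8 kN; take 226.8 kN (rupture).
Governing: min(174.6, 226.8) = 174.6 kN → weld metal.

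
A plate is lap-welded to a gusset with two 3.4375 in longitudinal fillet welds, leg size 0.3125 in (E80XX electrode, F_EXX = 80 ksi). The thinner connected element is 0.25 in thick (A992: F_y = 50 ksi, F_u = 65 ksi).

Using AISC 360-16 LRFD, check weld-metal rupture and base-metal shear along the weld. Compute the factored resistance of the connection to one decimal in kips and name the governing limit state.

Weld metal: throat = 0.707×0.3125 = 0.22094 in, L = 2×3.4375 = 6.875 in. φR_n = 0.75 × 0.6 × 80 × 0.22094 × 6.875 = 54.7 kips.
Base metal shear (0.25 in plate): yield φR_n = 1.0×0.6×50×0.25×6.875 = 51.6 kips; rupture φR_n = 0.75×0.6×65×0.25×6.875 = 50.3 kips; take 50.3 kips (rupture).
Governing: min(54.7, 50.3) = 50.3 kips → base-metal shear.

50.3 kips (base-metal shear governs)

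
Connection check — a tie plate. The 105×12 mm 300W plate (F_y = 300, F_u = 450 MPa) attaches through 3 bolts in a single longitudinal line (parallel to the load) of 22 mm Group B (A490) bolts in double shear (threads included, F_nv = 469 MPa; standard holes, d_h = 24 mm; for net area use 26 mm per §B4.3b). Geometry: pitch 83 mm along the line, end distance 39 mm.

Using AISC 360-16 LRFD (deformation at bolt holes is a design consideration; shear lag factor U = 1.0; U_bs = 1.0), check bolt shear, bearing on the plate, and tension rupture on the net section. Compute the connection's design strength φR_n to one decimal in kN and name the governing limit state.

320.0 kN (net-section rupture governs)

Bolt shear: A_b = π(22)²/4 = 380.13 mm². φR_n = 0.75 × 469 × 380.13 × 3 × 2 = 802.3 kN.
Bearing (12 mm plate, F_u = 450 MPa): end bolts L_c = 39 − 24/2 = 27, R_n = min(1.2×27×12×450, 2.4×22×12×450) = 174.96 kN/bolt; interior L_c = 83 − 24 = 59, R_n = 285.12 kN/bolt. φR_n = 0.75 × (1×174.96 + 2×285.12) = 558.9 kN.
Tension rupture (net): A_n = (105 − 1×26)×12 = 948 mm² (U = 1.0, A_e = A_n). φR_n = 0.75 × 450 × 948 = 320.0 kN.
Governing: min(802.3, 558.9, 320.0) = 320.0 kN → net-section rupture.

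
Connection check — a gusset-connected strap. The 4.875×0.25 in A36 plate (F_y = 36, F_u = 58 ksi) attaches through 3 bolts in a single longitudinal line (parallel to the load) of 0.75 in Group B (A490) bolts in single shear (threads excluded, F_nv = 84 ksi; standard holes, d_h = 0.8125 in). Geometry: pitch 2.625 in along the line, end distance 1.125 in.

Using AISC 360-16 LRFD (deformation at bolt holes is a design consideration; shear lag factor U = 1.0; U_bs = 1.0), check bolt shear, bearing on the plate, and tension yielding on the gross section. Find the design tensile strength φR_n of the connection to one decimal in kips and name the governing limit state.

Bolt shear: A_b = π(0.75)²/4 = 0.44179 in². φR_n = 0.75 × 84 × 0.44179 × 3 × 1 = 83.5 kips.
Bearing (0.25 in plate, F_u = 58 ksi): end bolts L_c = 1.125 − 0.8125/2 = 0.71875, R_n = min(1.2×0.71875×0.25×58, 2.4×0.75×0.25×58) = 12.506 kips/bolt; interior L_c = 2.625 − 0.8125 = 1.8125, R_n = 26.1 kips/bolt. φR_n = 0.75 × (1×12.506 + 2×26.1) = 48.5 kips.
Tension yield (gross): A_g = 4.875×0.25 = 1.2188 in². φR_n = 0.90 × 36 × 1.2188 = 39.5 kips.
Governing: min(83.5, 48.5, 39.5) = 39.5 kips → gross-section yield.

39.5 kips (gross-section yield governs)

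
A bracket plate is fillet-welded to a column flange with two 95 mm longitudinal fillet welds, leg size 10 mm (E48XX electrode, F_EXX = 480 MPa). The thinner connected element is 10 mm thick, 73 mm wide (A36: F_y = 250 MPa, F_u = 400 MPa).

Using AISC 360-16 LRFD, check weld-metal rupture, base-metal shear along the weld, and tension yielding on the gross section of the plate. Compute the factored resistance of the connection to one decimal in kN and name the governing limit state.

164.3 kN (gross-section yield governs)

Weld metal: throat = 0.707×10 = 7.07 mm, L = 2×95 = 190 mm. φR_n = 0.75 × 0.6 × 480 × 7.07 × 190 = 290.2 kN.
Base metal shear (10 mm plate): yield φR_n = 1.0×0.6×250×10×190 = 285.0 kN; rupture φR_n = 0.75×0.6×400×10×190 = 342.0 kN; take 285.0 kN (yield).
Tension yield (gross): A_g = 73×10 = 730 mm². φR_n = 0.90 × 250 × 730 = 164.3 kN.
Governing: min(290.2, 285.0, 164.3) = 164.3 kN → gross-section yield.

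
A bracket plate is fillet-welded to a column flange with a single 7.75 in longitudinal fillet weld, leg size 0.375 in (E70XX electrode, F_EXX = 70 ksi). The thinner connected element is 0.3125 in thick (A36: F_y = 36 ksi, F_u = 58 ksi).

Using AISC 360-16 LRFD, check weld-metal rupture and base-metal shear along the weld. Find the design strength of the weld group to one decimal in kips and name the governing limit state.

52.3 kips (base-metal shear governs)

Weld metal: throat = 0.707×0.375 = 0.26513 in, L = 7.75 in. φR_n = 0.75 × 0.6 × 70 × 0.26513 × 7.75 = 64.7 kips.
Base metal shear (0.3125 in plate): yield φR_n = 1.0×0.6×36×0.3125×7.75 = 52.3 kips; rupture φR_n = 0.75×0.6×58×0.3125×7.75 = 63.2 kips; take 52.3 kips (yield).
Governing: min(64.7, 52.3) = 52.3 kips → base-metal shear.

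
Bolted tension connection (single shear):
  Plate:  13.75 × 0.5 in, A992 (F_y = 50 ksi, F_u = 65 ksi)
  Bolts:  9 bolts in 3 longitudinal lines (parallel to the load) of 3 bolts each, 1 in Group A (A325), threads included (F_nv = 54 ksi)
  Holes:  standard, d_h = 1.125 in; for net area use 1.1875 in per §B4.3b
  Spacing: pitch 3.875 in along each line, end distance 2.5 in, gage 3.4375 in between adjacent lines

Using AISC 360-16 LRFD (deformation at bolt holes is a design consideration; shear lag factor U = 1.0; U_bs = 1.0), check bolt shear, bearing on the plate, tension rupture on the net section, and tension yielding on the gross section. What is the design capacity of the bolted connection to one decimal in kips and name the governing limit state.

Bolt shear: A_b = π(1)²/4 = 0.7854 in². φR_n = 0.75 × 54 × 0.7854 × 9 × 1 = 286.3 kips.
Bearing (0.5 in plate, F_u = 65 ksi): end bolts L_c = 2.5 − 1.125/2 = 1.9375, R_n = min(1.2×1.9375×0.5×65, 2.4×1×0.5×65) = 75.563 kips/bolt; interior L_c = 3.875 − 1.125 = 2.75, R_n = 78 kips/bolt. φR_n = 0.75 × (3×75.563 + 6×78) = 521.0 kips.
Tension rupture (net): A_n = (13.75 − 3×1.1875)×0.5 = 5.0938 in² (U = 1.0, A_e = A_n). φR_n = 0.75 × 65 × 5.0938 = 248.3 kips.
Tension yield (gross): A_g = 13.75×0.5 = 6.875 in². φR_n = 0.90 × 50 × 6.875 = 309.4 kips.
Governing: min(286.3, 521.0, 248.3, 309.4) = 248.3 kips → net-section rupture.

248.3 kips (net-section rupture governs)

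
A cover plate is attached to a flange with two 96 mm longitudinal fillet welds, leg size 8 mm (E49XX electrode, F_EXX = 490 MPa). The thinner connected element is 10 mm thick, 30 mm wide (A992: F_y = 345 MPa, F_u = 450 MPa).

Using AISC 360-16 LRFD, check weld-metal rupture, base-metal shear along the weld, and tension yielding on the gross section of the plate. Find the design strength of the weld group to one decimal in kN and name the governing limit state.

Weld metal: throat = 0.707×8 = 5.656 mm, L = 2×96 = 192 mm. φR_n = 0.75 × 0.6 × 490 × 5.656 × 192 = 239.5 kN.
Base metal shear (10 mm plate): yield φR_n = 1.0×0.6×345×10×192 = 397.4 kN; rupture φR_n = 0.75×0.6×450×10×192 = 388.8 kN; take 388.8 kN (rupture).
Tension yield (gross): A_g = 30×10 = 300 mm². φR_n = 0.90 × 345 × 300 = 93.2 kN.
Governing: min(239.5, 388.8, 93.2) = 93.2 kN → gross-section yield.

93.2 kN (gross-section yield governs)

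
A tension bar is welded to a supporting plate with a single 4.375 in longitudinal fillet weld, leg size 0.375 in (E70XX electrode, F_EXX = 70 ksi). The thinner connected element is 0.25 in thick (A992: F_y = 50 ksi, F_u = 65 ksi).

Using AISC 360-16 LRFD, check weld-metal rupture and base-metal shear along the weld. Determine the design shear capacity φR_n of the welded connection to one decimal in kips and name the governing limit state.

32.0 kips (base-metal shear governs)

Weld metal: throat = 0.707×0.375 = 0.26513 in, L = 4.375 in. φR_n = 0.75 × 0.6 × 70 × 0.26513 × 4.375 = 36.5 kips.
Base metal shear (0.25 in plate): yield φR_n = 1.0×0.6×50×0.25×4.375 = 32.8 kips; rupture φR_n = 0.75×0.6×65×0.25×4.375 = 32.0 kips; take 32.0 kips (rupture).
Governing: min(36.5, 32.0) = 32.0 kips → base-metal shear.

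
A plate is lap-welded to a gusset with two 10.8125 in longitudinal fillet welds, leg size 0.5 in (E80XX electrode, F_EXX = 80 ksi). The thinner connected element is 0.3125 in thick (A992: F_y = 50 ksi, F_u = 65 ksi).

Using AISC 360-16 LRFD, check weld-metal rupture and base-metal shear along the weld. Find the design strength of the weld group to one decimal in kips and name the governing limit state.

Weld metal: throat = 0.707×0.5 = 0.3535 in, L = 2×10.8125 = 21.625 in. φR_n = 0.75 × 0.6 × 80 × 0.3535 × 21.625 = 275.2 kips.
Base metal shear (0.3125 in plate): yield φR_n = 1.0×0.6×50×0.3125×21.625 = 202.7 kips; rupture φR_n = 0.75×0.6×65×0.3125×21.625 = 197.7 kips; take 197.7 kips (rupture).
Governing: min(275.2, 197.7) = 197.7 kips → base-metal shear.

197.7 kips (base-metal shear governs)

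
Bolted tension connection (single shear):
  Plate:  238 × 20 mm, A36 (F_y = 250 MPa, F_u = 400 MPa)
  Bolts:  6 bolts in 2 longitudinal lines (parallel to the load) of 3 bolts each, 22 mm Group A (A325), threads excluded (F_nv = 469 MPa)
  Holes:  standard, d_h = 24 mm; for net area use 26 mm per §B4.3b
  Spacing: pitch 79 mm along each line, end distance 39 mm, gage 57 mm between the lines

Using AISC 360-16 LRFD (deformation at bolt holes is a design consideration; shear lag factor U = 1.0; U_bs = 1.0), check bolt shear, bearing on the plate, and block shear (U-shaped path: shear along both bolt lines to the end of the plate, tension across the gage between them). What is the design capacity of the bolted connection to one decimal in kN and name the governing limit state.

802.3 kN (bolt shear governs)

Bolt shear: A_b = π(22)²/4 = 380.13 mm². φR_n = 0.75 × 469 × 380.13 × 6 × 1 = 802.3 kN.
Bearing (20 mm plate, F_u = 400 MPa): end bolts L_c = 39 − 24/2 = 27, R_n = min(1.2×27×20×400, 2.4×22×20×400) = 259.2 kN/bolt; interior L_c = 79 − 24 = 55, R_n = 422.4 kN/bolt. φR_n = 0.75 × (2×259.2 + 4×422.4) = 1656.0 kN.
Block shear: shear path 2×[39+2×79] = 2×197 mm, A_gv = 7880, A_nv = 2×(197 − 2.5×26)×20 = 5280 mm²; tension across gage: (57 − 1×26)×20 = 620 mm². R_n = min(0.6×400×5280, 0.6×250×7880) + 1.0×400×620 = min(1267.2, 1182) + 248 = 1430 kN. φR_n = 0.75 × 1430 = 1072.5 kN.
Governing: min(802.3, 1656.0, 1072.5) = 802.3 kN → bolt shear.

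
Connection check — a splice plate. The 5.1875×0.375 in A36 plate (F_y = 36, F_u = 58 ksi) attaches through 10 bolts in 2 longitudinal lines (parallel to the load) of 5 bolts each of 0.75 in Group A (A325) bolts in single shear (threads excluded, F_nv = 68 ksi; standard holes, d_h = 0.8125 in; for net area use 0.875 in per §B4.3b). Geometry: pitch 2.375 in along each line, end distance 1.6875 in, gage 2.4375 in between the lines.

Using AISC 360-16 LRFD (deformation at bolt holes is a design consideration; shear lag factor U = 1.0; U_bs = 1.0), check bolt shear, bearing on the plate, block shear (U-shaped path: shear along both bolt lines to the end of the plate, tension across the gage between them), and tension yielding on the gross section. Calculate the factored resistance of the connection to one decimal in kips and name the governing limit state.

63.0 kips (gross-section yield governs)

Bolt shear: A_b = π(0.75)²/4 = 0.44179 in². φR_n = 0.75 × 68 × 0.44179 × 10 × 1 = 225.3 kips.
Bearing (0.375 in plate, F_u = 58 ksi): end bolts L_c = 1.6875 − 0.8125/2 = 1.28125, R_n = min(1.2×1.28125×0.375×58, 2.4×0.75×0.375×58) = 33.441 kips/bolt; interior L_c = 2.375 − 0.8125 = 1.5625, R_n = 39.15 kips/bolt. φR_n = 0.75 × (2×33.441 + 8×39.15) = 285.1 kips.
Block shear: shear path 2×[1.6875+4×2.375] = 2×11.1875 in, A_gv = 8.3906, A_nv = 2×(11.1875 − 4.5×0.875)×0.375 = 5.4375 in²; tension across gage: (2.4375 − 1×0.875)×0.375 = 0.58594 in². R_n = min(0.6×58×5.4375, 0.6×36×8.3906) + 1.0×58×0.58594 = min(189.23, 181.24) + 33.985 = 215.23 kips. φR_n = 0.75 × 215.23 = 161.4 kips.
Tension yield (gross): A_g = 5.1875×0.375 = 1.9453 in². φR_n = 0.90 × 36 × 1.9453 = 63.0 kips.
Governing: min(225.3, 285.1, 161.4, 63.0) = 63.0 kips → gross-section yield.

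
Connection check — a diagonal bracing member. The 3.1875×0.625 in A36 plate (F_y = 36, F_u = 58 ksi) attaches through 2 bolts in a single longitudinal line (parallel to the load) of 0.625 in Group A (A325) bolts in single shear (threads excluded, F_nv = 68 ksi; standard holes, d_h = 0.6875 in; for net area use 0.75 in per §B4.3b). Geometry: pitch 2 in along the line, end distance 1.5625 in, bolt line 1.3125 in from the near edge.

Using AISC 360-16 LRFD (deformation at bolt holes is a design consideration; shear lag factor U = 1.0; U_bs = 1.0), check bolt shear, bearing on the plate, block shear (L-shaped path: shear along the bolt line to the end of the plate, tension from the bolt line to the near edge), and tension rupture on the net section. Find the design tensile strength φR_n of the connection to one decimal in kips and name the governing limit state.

Bolt shear: A_b = π(0.625)²/4 = 0.3068 in². φR_n = 0.75 × 68 × 0.3068 × 2 × 1 = 31.3 kips.
Bearing (0.625 in plate, F_u = 58 ksi): end bolts L_c = 1.5625 − 0.6875/2 = 1.21875, R_n = min(1.2×1.21875×0.625×58, 2.4×0.625×0.625×58) = 53.016 kips/bolt; interior L_c = 2 − 0.6875 = 1.3125, R_n = 54.375 kips/bolt. φR_n = 0.75 × (1×53.016 + 1×54.375) = 80.5 kips.
Block shear: shear path 1×[1.5625+1×2] = 1×3.5625 in, A_gv = 2.2266, A_nv = 1×(3.5625 − 1.5×0.75)×0.625 = 1.5234 in²; tension to near edge: (1.3125 − 0.5×0.75)×0.625 = 0.58594 in². R_n = min(0.6×58×1.5234, 0.6×36×2.2266) + 1.0×58×0.58594 = min(53.014, 48.095) + 33.985 = 82.08 kips. φR_n = 0.75 × 82.08 = 61.6 kips.
Tension rupture (net): A_n = (3.1875 − 1×0.75)×0.625 = 1.5234 in² (U = 1.0, A_e = A_n). φR_n = 0.75 × 58 × 1.5234 = 66.3 kips.
Governing: min(31.3, 80.5, 61.6, 66.3) = 31.3 kips → bolt shear.

31.3 kips (bolt shear governs)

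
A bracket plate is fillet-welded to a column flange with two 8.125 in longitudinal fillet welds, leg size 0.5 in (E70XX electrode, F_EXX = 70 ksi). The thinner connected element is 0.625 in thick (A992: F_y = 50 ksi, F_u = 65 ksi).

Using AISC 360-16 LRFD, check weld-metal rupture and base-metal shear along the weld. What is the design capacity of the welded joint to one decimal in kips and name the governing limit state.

180.9 kips (weld metal governs)

Weld metal: throat = 0.707×0.5 = 0.3535 in, L = 2×8.125 = 16.25 in. φR_n = 0.75 × 0.6 × 70 × 0.3535 × 16.25 = 180.9 kips.
Base metal shear (0.625 in plate): yield φR_n = 1.0×0.6×50×0.625×16.25 = 304.7 kips; rupture φR_n = 0.75×0.6×65×0.625×16.25 = 297.1 kips; take 297.1 kips (rupture).
Governing: min(180.9, 297.1) = 180.9 kips → weld metal.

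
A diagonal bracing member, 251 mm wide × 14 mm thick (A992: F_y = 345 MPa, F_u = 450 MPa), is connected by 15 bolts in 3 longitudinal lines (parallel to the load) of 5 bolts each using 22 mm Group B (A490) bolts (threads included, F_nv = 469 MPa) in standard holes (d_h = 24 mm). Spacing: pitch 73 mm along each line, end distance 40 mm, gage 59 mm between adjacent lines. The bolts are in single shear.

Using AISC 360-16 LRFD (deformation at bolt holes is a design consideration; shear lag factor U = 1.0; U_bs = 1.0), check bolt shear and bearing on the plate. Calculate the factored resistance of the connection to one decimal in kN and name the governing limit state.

Bolt shear: A_b = π(22)²/4 = 380.13 mm². φR_n = 0.75 × 469 × 380.13 × 15 × 1 = 2005.7 kN.
Bearing (14 mm plate, F_u = 450 MPa): end bolts L_c = 40 − 24/2 = 28, R_n = min(1.2×28×14×450, 2.4×22×14×450) = 211.68 kN/bolt; interior L_c = 73 − 24 = 49, R_n = 332.64 kN/bolt. φR_n = 0.75 × (3×211.68 + 12×332.64) = 3470.0 kN.
Governing: min(2005.7, 3470.0) = 2005.7 kN → bolt shear.

2005.7 kN (bolt shear governs)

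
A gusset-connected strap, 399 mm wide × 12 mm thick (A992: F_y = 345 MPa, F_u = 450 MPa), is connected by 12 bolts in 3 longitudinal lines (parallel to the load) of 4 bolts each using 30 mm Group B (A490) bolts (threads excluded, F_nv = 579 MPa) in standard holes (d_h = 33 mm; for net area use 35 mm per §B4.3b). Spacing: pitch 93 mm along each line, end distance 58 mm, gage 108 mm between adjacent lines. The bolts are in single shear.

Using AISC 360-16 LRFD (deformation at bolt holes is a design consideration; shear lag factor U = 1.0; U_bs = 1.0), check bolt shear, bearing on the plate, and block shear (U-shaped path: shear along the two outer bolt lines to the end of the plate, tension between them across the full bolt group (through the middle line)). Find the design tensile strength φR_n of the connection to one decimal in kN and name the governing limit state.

Bolt shear: A_b = π(30)²/4 = 706.86 mm². φR_n = 0.75 × 579 × 706.86 × 12 × 1 = 3683.4 kN.
Bearing (12 mm plate, F_u = 450 MPa): end bolts L_c = 58 − 33/2 = 41.5, R_n = min(1.2×41.5×12×450, 2.4×30×12×450) = 268.92 kN/bolt; interior L_c = 93 − 33 = 60, R_n = 388.8 kN/bolt. φR_n = 0.75 × (3×268.92 + 9×388.8) = 3229.5 kN.
Block shear: shear path 2×[58+3×93] = 2×337 mm, A_gv = 8088, A_nv = 2×(337 − 3.5×35)×12 = 5148 mm²; tension across gage: (216 − 2×35)×12 = 1752 mm². R_n = min(0.6×450×5148, 0.6×345×8088) + 1.0×450×1752 = min(1390, 1674.2) + 788.4 = 2178.4 kN. φR_n = 0.75 × 2178.4 = 1633.8 kN.
Governing: min(3683.4, 3229.5, 1633.8) = 1633.8 kN → block shear.

1633.8 kN (block shear governs)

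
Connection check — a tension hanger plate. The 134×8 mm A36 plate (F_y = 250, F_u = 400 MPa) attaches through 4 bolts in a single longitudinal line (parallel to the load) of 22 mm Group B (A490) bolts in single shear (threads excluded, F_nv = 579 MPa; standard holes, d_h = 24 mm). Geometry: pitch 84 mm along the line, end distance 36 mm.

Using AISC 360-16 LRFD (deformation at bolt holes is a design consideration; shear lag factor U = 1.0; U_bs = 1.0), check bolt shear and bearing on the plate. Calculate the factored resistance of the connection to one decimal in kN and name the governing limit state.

449.3 kN (bearing governs)

Bolt shear: A_b = π(22)²/4 = 380.13 mm². φR_n = 0.75 × 579 × 380.13 × 4 × 1 = 660.3 kN.
Bearing (8 mm plate, F_u = 400 MPa): end bolts L_c = 36 − 24/2 = 24, R_n = min(1.2×24×8×400, 2.4×22×8×400) = 92.16 kN/bolt; interior L_c = 84 − 24 = 60, R_n = 168.96 kN/bolt. φR_n = 0.75 × (1×92.16 + 3×168.96) = 449.3 kN.
Governing: min(660.3, 449.3) = 449.3 kN → bearing.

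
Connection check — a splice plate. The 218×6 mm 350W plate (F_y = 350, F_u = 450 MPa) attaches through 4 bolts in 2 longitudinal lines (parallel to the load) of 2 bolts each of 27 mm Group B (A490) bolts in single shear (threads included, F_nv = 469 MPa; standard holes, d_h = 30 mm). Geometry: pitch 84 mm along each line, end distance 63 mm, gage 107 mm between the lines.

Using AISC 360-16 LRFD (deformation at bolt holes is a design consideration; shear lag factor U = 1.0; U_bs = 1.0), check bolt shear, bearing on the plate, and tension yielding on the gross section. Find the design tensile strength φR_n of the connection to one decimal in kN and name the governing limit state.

412.0 kN (gross-section yield governs)

Bolt shear: A_b = π(27)²/4 = 572.56 mm². φR_n = 0.75 × 469 × 572.56 × 4 × 1 = 805.6 kN.
Bearing (6 mm plate, F_u = 450 MPa): end bolts L_c = 63 − 30/2 = 48, R_n = min(1.2×48×6×450, 2.4×27×6×450) = 155.52 kN/bolt; interior L_c = 84 − 30 = 54, R_n = 174.96 kN/bolt. φR_n = 0.75 × (2×155.52 + 2×174.96) = 495.7 kN.
Tension yield (gross): A_g = 218×6 = 1308 mm². φR_n = 0.90 × 350 × 1308 = 412.0 kN.
Governing: min(805.6, 495.7, 412.0) = 412.0 kN → gross-section yield.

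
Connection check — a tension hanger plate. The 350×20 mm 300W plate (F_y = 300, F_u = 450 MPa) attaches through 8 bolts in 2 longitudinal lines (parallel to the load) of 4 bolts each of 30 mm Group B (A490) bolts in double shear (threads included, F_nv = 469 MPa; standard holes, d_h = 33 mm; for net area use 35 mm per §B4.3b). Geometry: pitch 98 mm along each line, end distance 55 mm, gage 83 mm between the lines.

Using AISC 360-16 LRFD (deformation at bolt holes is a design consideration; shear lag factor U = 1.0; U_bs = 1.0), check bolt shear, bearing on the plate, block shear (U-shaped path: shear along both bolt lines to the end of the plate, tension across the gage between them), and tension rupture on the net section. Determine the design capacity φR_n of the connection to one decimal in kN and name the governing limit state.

Bolt shear: A_b = π(30)²/4 = 706.86 mm². φR_n = 0.75 × 469 × 706.86 × 8 × 2 = 3978.2 kN.
Bearing (20 mm plate, F_u = 450 MPa): end bolts L_c = 55 − 33/2 = 38.5, R_n = min(1.2×38.5×20×450, 2.4×30×20×450) = 415.8 kN/bolt; interior L_c = 98 − 33 = 65, R_n = 648 kN/bolt. φR_n = 0.75 × (2×415.8 + 6×648) = 3539.7 kN.
Block shear: shear path 2×[55+3×98] = 2×349 mm, A_gv = 13960, A_nv = 2×(349 − 3.5×35)×20 = 9060 mm²; tension across gage: (83 − 1×35)×20 = 960 mm². R_n = min(0.6×450×9060, 0.6×300×13960) + 1.0×450×960 = min(2446.2, 2512.8) + 432 = 2878.2 kN. φR_n = 0.75 × 2878.2 = 2158.7 kN.
Tension rupture (net): A_n = (350 − 2×35)×20 = 5600 mm² (U = 1.0, A_e = A_n). φR_n = 0.75 × 450 × 5600 = 1890.0 kN.
Governing: min(3978.2, 3539.7, 2158.7, 1890.0) = 1890.0 kN → net-section rupture.

1890.0 kN (net-section rupture governs)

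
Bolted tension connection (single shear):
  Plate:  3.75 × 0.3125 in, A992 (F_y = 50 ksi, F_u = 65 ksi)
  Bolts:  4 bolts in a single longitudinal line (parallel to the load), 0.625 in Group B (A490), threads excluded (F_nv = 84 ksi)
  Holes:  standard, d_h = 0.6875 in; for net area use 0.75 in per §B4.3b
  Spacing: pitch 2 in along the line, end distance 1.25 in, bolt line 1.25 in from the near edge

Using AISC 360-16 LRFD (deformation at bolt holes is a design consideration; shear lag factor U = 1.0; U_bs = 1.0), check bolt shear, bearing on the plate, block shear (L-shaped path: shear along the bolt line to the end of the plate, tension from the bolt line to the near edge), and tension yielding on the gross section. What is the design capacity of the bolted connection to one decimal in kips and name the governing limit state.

52.7 kips (gross-section yield governs)

Bolt shear: A_b = π(0.625)²/4 = 0.3068 in². φR_n = 0.75 × 84 × 0.3068 × 4 × 1 = 77.3 kips.
Bearing (0.3125 in plate, F_u = 65 ksi): end bolts L_c = 1.25 − 0.6875/2 = 0.90625, R_n = min(1.2×0.90625×0.3125×65, 2.4×0.625×0.3125×65) = 22.09 kips/bolt; interior L_c = 2 − 0.6875 = 1.3125, R_n = 30.469 kips/bolt. φR_n = 0.75 × (1×22.09 + 3×30.469) = 85.1 kips.
Block shear: shear path 1×[1.25+3×2] = 1×7.25 in, A_gv = 2.2656, A_nv = 1×(7.25 − 3.5×0.75)×0.3125 = 1.4453 in²; tension to near edge: (1.25 − 0.5×0.75)×0.3125 = 0.27344 in². R_n = min(0.6×65×1.4453, 0.6×50×2.2656) + 1.0×65×0.27344 = min(56.367, 67.968) + 17.774 = 74.141 kips. φR_n = 0.75 × 74.141 = 55.6 kips.
Tension yield (gross): A_g = 3.75×0.3125 = 1.1719 in². φR_n = 0.90 × 50 × 1.1719 = 52.7 kips.
Governing: min(77.3, 85.1, 55.6, 52.7) = 52.7 kips → gross-section yield.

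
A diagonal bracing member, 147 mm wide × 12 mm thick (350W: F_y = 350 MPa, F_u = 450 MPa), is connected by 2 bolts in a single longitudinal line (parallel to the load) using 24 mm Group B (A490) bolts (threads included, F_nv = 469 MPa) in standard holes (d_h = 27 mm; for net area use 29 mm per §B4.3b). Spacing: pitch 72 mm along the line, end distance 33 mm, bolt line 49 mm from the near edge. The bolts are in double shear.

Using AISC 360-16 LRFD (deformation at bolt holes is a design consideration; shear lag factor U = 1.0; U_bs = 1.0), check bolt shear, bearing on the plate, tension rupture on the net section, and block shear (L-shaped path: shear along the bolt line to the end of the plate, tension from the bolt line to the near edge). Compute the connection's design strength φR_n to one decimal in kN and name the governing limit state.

289.2 kN (block shear governs)

Bolt shear: A_b = π(24)²/4 = 452.39 mm². φR_n = 0.75 × 469 × 452.39 × 2 × 2 = 636.5 kN.
Bearing (12 mm plate, F_u = 450 MPa): end bolts L_c = 33 − 27/2 = 19.5, R_n = min(1.2×19.5×12×450, 2.4×24×12×450) = 126.36 kN/bolt; interior L_c = 72 − 27 = 45, R_n = 291.6 kN/bolt. φR_n = 0.75 × (1×126.36 + 1×291.6) = 313.5 kN.
Tension rupture (net): A_n = (147 − 1×29)×12 = 1416 mm² (U = 1.0, A_e = A_n). φR_n = 0.75 × 450 × 1416 = 477.9 kN.
Block shear: shear path 1×[33+1×72] = 1×105 mm, A_gv = 1260, A_nv = 1×(105 − 1.5×29)×12 = 738 mm²; tension to near edge: (49 − 0.5×29)×12 = 414 mm². R_n = min(0.6×450×738, 0.6×350×1260) + 1.0×450×414 = min(199.26, 264.6) + 186.3 = 385.56 kN. φR_n = 0.75 × 385.56 = 289.2 kN.
Governing: min(636.5, 313.5, 477.9, 289.2) = 289.2 kN → block shear.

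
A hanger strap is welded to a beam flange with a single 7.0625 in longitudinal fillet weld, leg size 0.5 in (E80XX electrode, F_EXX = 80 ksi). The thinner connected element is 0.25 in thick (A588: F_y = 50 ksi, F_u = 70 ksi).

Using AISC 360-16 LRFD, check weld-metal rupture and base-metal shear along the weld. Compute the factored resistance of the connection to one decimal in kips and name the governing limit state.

53.0 kips (base-metal shear governs)

Weld metal: throat = 0.707×0.5 = 0.3535 in, L = 7.0625 in. φR_n = 0.75 × 0.6 × 80 × 0.3535 × 7.0625 = 89.9 kips.
Base metal shear (0.25 in plate): yield φR_n = 1.0×0.6×50×0.25×7.0625 = 53.0 kips; rupture φR_n = 0.75×0.6×70×0.25×7.0625 = 55.6 kips; take 53.0 kips (yield).
Governing: min(89.9, 53.0) = 53.0 kips → base-metal shear.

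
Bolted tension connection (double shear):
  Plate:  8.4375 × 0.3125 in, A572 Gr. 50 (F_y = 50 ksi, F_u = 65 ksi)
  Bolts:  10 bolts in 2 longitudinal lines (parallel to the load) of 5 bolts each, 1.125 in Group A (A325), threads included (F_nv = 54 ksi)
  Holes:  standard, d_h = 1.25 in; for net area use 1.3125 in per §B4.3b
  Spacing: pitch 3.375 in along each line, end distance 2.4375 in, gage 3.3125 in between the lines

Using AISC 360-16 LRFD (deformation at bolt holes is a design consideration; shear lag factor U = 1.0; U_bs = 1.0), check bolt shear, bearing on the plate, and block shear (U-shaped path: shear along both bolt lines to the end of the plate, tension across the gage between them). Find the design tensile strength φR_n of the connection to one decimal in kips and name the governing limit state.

213.9 kips (block shear governs)

Bolt shear: A_b = π(1.125)²/4 = 0.99402 in². φR_n = 0.75 × 54 × 0.99402 × 10 × 2 = 805.2 kips.
Bearing (0.3125 in plate, F_u = 65 ksi): end bolts L_c = 2.4375 − 1.25/2 = 1.8125, R_n = min(1.2×1.8125×0.3125×65, 2.4×1.125×0.3125×65) = 44.18 kips/bolt; interior L_c = 3.375 − 1.25 = 2.125, R_n = 51.797 kips/bolt. φR_n = 0.75 × (2×44.18 + 8×51.797) = 377.1 kips.
Block shear: shear path 2×[2.4375+4×3.375] = 2×15.9375 in, A_gv = 9.9609, A_nv = 2×(15.9375 − 4.5×1.3125)×0.3125 = 6.2695 in²; tension across gage: (3.3125 − 1×1.3125)×0.3125 = 0.625 in². R_n = min(0.6×65×6.2695, 0.6×50×9.9609) + 1.0×65×0.625 = min(244.51, 298.83) + 40.625 = 285.14 kips. φR_n = 0.75 × 285.14 = 213.9 kips.
Governing: min(805.2, 377.1, 213.9) = 213.9 kips → block shear.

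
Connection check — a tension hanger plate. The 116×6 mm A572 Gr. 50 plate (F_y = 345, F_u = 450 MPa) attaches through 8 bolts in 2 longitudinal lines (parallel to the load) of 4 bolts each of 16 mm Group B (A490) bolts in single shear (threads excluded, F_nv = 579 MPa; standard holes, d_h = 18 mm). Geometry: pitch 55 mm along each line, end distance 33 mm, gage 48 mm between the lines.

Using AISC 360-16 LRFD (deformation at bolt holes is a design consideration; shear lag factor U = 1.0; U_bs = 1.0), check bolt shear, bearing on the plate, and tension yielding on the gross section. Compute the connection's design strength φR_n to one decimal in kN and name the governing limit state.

Bolt shear: A_b = π(16)²/4 = 201.06 mm². φR_n = 0.75 × 579 × 201.06 × 8 × 1 = 698.5 kN.
Bearing (6 mm plate, F_u = 450 MPa): end bolts L_c = 33 − 18/2 = 24, R_n = min(1.2×24×6×450, 2.4×16×6×450) = 77.76 kN/bolt; interior L_c = 55 − 18 = 37, R_n = 103.68 kN/bolt. φR_n = 0.75 × (2×77.76 + 6×103.68) = 583.2 kN.
Tension yield (gross): A_g = 116×6 = 696 mm². φR_n = 0.90 × 345 × 696 = 216.1 kN.
Governing: min(698.5, 583.2, 216.1) = 216.1 kN → gross-section yield.

216.1 kN (gross-section yield governs)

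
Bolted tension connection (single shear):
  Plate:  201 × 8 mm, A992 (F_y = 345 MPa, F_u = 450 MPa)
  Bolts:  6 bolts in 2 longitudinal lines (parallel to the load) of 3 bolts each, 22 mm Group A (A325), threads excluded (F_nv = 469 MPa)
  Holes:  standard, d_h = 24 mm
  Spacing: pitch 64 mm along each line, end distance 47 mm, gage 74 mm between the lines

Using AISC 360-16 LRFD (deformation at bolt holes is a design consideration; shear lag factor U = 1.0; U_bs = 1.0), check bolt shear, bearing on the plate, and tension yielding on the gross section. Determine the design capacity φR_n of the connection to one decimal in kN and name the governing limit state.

Bolt shear: A_b = π(22)²/4 = 380.13 mm². φR_n = 0.75 × 469 × 380.13 × 6 × 1 = 802.3 kN.
Bearing (8 mm plate, F_u = 450 MPa): end bolts L_c = 47 − 24/2 = 35, R_n = min(1.2×35×8×450, 2.4×22×8×450) = 151.2 kN/bolt; interior L_c = 64 − 24 = 40, R_n = 172.8 kN/bolt. φR_n = 0.75 × (2×151.2 + 4×172.8) = 745.2 kN.
Tension yield (gross): A_g = 201×8 = 1608 mm². φR_n = 0.90 × 345 × 1608 = 499.3 kN.
Governing: min(802.3, 745.2, 499.3) = 499.3 kN → gross-section yield.

499.3 kN (gross-section yield governs)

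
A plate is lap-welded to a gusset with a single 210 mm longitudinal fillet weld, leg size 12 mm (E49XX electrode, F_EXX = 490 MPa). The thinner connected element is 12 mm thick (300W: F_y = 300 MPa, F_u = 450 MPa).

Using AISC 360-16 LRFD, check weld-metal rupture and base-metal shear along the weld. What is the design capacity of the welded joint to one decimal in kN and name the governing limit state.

Weld metal: throat = 0.707×12 = 8.484 mm, L = 210 mm. φR_n = 0.75 × 0.6 × 490 × 8.484 × 210 = 392.9 kN.
Base metal shear (12 mm plate): yield φR_n = 1.0×0.6×300×12×210 = 453.6 kN; rupture φR_n = 0.75×0.6×450×12×210 = 510.3 kN; take 453.6 kN (yield).
Governing: min(392.9, 453.6) = 392.9 kN → weld metal.

392.9 kN (weld metal governs)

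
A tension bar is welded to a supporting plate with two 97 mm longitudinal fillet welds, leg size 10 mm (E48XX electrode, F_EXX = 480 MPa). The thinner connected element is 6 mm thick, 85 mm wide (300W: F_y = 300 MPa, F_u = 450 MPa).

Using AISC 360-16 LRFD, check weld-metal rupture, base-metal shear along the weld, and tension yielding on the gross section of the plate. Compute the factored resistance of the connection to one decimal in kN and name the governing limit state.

137.7 kN (gross-section yield governs)

Weld metal: throat = 0.707×10 = 7.07 mm, L = 2×97 = 194 mm. φR_n = 0.75 × 0.6 × 480 × 7.07 × 194 = 296.3 kN.
Base metal shear (6 mm plate): yield φR_n = 1.0×0.6×300×6×194 = 209.5 kN; rupture φR_n = 0.75×0.6×450×6×194 = 235.7 kN; take 209.5 kN (yield).
Tension yield (gross): A_g = 85×6 = 510 mm². φR_n = 0.90 × 300 × 510 = 137.7 kN.
Governing: min(296.3, 209.5, 137.7) = 137.7 kN → gross-section yield.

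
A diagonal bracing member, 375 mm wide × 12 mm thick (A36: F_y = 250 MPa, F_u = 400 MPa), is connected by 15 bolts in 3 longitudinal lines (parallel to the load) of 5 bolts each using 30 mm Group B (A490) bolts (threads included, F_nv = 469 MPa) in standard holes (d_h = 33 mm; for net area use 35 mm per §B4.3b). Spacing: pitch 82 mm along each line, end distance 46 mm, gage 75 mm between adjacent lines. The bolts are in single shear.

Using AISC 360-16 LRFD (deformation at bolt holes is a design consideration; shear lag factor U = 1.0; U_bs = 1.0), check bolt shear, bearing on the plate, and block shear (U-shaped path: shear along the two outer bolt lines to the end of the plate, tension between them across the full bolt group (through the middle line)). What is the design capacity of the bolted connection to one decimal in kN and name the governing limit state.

1223.3 kN (block shear governs)

Bolt shear: A_b = π(30)²/4 = 706.86 mm². φR_n = 0.75 × 469 × 706.86 × 15 × 1 = 3729.6 kN.
Bearing (12 mm plate, F_u = 400 MPa): end bolts L_c = 46 − 33/2 = 29.5, R_n = min(1.2×29.5×12×400, 2.4×30×12×400) = 169.92 kN/bolt; interior L_c = 82 − 33 = 49, R_n = 282.24 kN/bolt. φR_n = 0.75 × (3×169.92 + 12×282.24) = 2922.5 kN.
Block shear: shear path 2×[46+4×82] = 2×374 mm, A_gv = 8976, A_nv = 2×(374 − 4.5×35)×12 = 5196 mm²; tension across gage: (150 − 2×35)×12 = 960 mm². R_n = min(0.6×400×5196, 0.6×250×8976) + 1.0×400×960 = min(1247, 1346.4) + 384 = 1631 kN. φR_n = 0.75 × 1631 = 1223.3 kN.
Governing: min(3729.6, 2922.5, 1223.3) = 1223.3 kN → block shear.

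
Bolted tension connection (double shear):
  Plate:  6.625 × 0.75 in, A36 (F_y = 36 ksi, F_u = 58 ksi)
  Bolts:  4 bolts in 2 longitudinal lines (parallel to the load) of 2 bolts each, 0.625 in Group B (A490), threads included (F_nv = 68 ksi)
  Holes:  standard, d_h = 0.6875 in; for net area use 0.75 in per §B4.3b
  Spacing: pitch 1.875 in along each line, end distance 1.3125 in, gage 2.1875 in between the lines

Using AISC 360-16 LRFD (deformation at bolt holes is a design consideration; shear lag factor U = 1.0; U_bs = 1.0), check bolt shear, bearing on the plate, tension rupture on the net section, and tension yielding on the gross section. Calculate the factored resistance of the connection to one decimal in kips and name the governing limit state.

Bolt shear: A_b = π(0.625)²/4 = 0.3068 in². φR_n = 0.75 × 68 × 0.3068 × 4 × 2 = 125.2 kips.
Bearing (0.75 in plate, F_u = 58 ksi): end bolts L_c = 1.3125 − 0.6875/2 = 0.96875, R_n = min(1.2×0.96875×0.75×58, 2.4×0.625×0.75×58) = 50.569 kips/bolt; interior L_c = 1.875 − 0.6875 = 1.1875, R_n = 61.988 kips/bolt. φR_n = 0.75 × (2×50.569 + 2×61.988) = 168.8 kips.
Tension rupture (net): A_n = (6.625 − 2×0.75)×0.75 = 3.8438 in² (U = 1.0, A_e = A_n). φR_n = 0.75 × 58 × 3.8438 = 167.2 kips.
Tension yield (gross): A_g = 6.625×0.75 = 4.9688 in². φR_n = 0.90 × 36 × 4.9688 = 161.0 kips.
Governing: min(125.2, 168.8, 167.2, 161.0) = 125.2 kips → bolt shear.

125.2 kips (bolt shear governs)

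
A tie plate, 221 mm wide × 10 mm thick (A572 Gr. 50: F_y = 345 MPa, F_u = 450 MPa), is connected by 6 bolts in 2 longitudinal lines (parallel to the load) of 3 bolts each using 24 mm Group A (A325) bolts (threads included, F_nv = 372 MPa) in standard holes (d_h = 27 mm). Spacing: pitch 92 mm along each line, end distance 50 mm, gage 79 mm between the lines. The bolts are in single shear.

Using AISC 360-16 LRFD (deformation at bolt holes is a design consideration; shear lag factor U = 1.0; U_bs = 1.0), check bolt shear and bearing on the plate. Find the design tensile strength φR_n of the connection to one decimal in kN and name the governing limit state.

Bolt shear: A_b = π(24)²/4 = 452.39 mm². φR_n = 0.75 × 372 × 452.39 × 6 × 1 = 757.3 kN.
Bearing (10 mm plate, F_u = 450 MPa): end bolts L_c = 50 − 27/2 = 36.5, R_n = min(1.2×36.5×10×450, 2.4×24×10×450) = 197.1 kN/bolt; interior L_c = 92 − 27 = 65, R_n = 259.2 kN/bolt. φR_n = 0.75 × (2×197.1 + 4×259.2) = 1073.3 kN.
Governing: min(757.3, 1073.3) = 757.3 kN → bolt shear.

757.3 kN (bolt shear governs)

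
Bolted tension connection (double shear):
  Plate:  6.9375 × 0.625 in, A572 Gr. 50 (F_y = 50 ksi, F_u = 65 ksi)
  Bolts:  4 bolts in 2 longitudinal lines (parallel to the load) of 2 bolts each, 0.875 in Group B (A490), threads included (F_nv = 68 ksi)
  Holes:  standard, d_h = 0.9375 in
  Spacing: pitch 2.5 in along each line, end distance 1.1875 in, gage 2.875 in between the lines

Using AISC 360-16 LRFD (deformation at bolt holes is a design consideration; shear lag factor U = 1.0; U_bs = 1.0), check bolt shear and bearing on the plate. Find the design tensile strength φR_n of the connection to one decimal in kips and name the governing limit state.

166.8 kips (bearing governs)

Bolt shear: A_b = π(0.875)²/4 = 0.60132 in². φR_n = 0.75 × 68 × 0.60132 × 4 × 2 = 245.3 kips.
Bearing (0.625 in plate, F_u = 65 ksi): end bolts L_c = 1.1875 − 0.9375/2 = 0.71875, R_n = min(1.2×0.71875×0.625×65, 2.4×0.875×0.625×65) = 35.039 kips/bolt; interior L_c = 2.5 − 0.9375 = 1.5625, R_n = 76.172 kips/bolt. φR_n = 0.75 × (2×35.039 + 2×76.172) = 166.8 kips.
Governing: min(245.3, 166.8) = 166.8 kips → bearing.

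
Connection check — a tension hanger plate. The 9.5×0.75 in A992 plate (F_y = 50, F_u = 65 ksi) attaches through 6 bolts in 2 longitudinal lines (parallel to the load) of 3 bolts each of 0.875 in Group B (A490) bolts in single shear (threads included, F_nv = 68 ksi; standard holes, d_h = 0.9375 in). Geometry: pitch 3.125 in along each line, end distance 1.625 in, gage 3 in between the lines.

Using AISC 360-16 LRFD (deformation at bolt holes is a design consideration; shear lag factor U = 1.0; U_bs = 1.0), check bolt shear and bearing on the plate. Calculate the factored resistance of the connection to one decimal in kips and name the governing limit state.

Bolt shear: A_b = π(0.875)²/4 = 0.60132 in². φR_n = 0.75 × 68 × 0.60132 × 6 × 1 = 184.0 kips.
Bearing (0.75 in plate, F_u = 65 ksi): end bolts L_c = 1.625 − 0.9375/2 = 1.15625, R_n = min(1.2×1.15625×0.75×65, 2.4×0.875×0.75×65) = 67.641 kips/bolt; interior L_c = 3.125 − 0.9375 = 2.1875, R_n = 102.38 kips/bolt. φR_n = 0.75 × (2×67.641 + 4×102.38) = 408.6 kips.
Governing: min(184.0, 408.6) = 184.0 kips → bolt shear.

184.0 kips (bolt shear governs)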